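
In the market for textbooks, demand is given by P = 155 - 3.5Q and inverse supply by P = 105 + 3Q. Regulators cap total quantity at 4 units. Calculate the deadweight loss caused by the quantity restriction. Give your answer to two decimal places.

Without the quota, 155 - 3.5Q = 105 + 3Q gives Q* = 7.6923.
At Q = 4 the demand price is 155 - 3.5(4) = 141 and the supply price is 105 + 3(4) = 117.
Deadweight loss is the triangle between the curves from 4 to 7.6923: (1/2)(141 - 117)(7.6923 - 4) = 44.3077.

44.31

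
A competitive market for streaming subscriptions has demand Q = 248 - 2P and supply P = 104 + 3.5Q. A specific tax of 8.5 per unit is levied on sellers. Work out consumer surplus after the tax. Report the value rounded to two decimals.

2.07

Rewriting demand in inverse form: P = 124 - 0.5Q.
Without the tax, 124 - 0.5Q = 104 + 3.5Q so Q* = 5 and P* = 121.5.
A tax on sellers shifts supply up by 8.5: 124 - 0.5Q = 104 + 3.5Q + 8.5, so Q_t = 2.875. Buyers pay P_b = 122.5625; sellers receive P_s = P_b - 8.5 = 114.0625.
CS = (1/2)(Q_t)(124 - P_b) = (1/2)(2.875)(1.4375) = 2.0664.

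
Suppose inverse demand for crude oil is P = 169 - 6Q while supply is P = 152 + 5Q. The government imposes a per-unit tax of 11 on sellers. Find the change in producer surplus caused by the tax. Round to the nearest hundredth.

Pre-tax equilibrium: 169 - 6Q = 152 + 5Q gives Q* = 1.5455, P* = 159.7273.
A tax on sellers shifts supply up by 11: 169 - 6Q = 152 + 5Q + 11, so Q_t = 0.5455. Buyers pay P_b = 165.7273; sellers receive P_s = P_b - 11 = 154.7273.
Producers lose the trapezoid between P_s and P* out to Q_t plus the triangle from Q_t to Q*: change in PS = 0.7438 - 5.9711 = -5.2273.

-5.23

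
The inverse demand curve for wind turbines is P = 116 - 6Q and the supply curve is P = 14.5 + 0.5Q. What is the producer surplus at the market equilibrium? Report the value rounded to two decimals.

60.96

Setting demand equal to supply, 101.5 = 6.5Q, so Q* = 15.6154 and P* = 22.3077.
The supply curve's price intercept is 14.5, so PS = (1/2)(Q*)(P* - 14.5) = (1/2)(15.6154)(7.8077) = 60.9601.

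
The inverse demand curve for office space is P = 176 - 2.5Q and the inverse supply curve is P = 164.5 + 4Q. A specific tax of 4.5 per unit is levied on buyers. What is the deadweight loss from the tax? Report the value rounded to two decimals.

Pre-tax equilibrium: 176 - 2.5Q = 164.5 + 4Q gives Q* = 1.7692, P* = 171.5769.
With the tax, buyers' net willingness to pay falls by 4.5: (176 - 4.5) - 2.5Q = 164.5 + 4Q, so Q_t = 1.0769. Buyers pay P_b = 173.3077; sellers receive P_s = P_b - 4.5 = 168.8077.
Deadweight loss is the triangle between the curves from Q_t to Q*: (1/2)(1.7692 - 1.0769)(4.5) = 1.5577.

1.56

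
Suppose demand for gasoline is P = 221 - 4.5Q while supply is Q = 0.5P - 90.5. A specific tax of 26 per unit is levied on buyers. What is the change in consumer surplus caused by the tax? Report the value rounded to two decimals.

-74.77

Rewriting supply in inverse form: P = 181 + 2Q.
Pre-tax equilibrium: 221 - 4.5Q = 181 + 2Q gives Q* = 6.1538, P* = 193.3077.
A tax on buyers shifts demand down by 26: (221 - 26) - 4.5Q = 181 + 2Q, so Q_t = 2.1538. Buyers pay P_b = 211.3077; sellers receive P_s = P_b - 26 = 185.3077.
CS falls from (1/2)(6.1538)(27.6923) = 85.2071 to (1/2)(2.1538)(9.6923) = 10.4379, a change of -74.7692.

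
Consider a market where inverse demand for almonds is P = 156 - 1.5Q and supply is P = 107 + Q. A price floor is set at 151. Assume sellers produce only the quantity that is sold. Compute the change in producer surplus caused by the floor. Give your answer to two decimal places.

-50.97

Without the control, 156 - 1.5Q = 107 + Q so Q* = 19.6 and P* = 126.6.
At P = 151, buyers demand (156 - 151)/1.5 = 3.3333 while sellers would supply more, so the quantity traded is 3.3333 at price 151.
PS goes from (1/2)(19.6)(19.6) = 192.08 to 141.1111 (computed as (151 - 107)(3.3333) - (1/2)(1)(3.3333)^2), a change of -50.9689.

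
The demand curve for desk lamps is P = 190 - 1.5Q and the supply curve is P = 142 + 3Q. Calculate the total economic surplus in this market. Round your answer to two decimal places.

Setting demand equal to supply, 48 = 4.5Q, so Q* = 10.6667 and P* = 174.
Total surplus is the full triangle between the curves from 0 to Q*: (1/2)(10.6667)(190 - 142) = 256.

256.00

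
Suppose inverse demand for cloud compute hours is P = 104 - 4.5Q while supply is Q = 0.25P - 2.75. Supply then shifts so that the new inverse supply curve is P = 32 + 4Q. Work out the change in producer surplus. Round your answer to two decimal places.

Rewriting supply in inverse form: P = 11 + 4Q.
Initial equilibrium: Q_0 = 10.9412, P_0 = 54.7647; CS_0 = (1/2)(10.9412)(49.2353) = 269.346, PS_0 = (1/2)(10.9412)(43.7647) = 239.4187.
New equilibrium: 104 - 4.5Q = 32 + 4Q gives Q_1 = 8.4706, P_1 = 65.8824; CS_1 = 161.4394, PS_1 = 143.5017.
Change in producer surplus = 143.5017 - 239.4187 = -95.917.

-95.92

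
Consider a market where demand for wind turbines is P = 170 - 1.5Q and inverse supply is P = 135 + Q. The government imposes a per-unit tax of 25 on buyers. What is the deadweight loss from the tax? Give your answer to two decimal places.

Without the tax, 170 - 1.5Q = 135 + Q so Q* = 14 and P* = 149.
A tax on buyers shifts demand down by 25: (170 - 25) - 1.5Q = 135 + Q, so Q_t = 4. Buyers pay P_b = 164; sellers receive P_s = P_b - 25 = 139.
Deadweight loss is the triangle between the curves from Q_t to Q*: (1/2)(14 - 4)(25) = 125.

125.00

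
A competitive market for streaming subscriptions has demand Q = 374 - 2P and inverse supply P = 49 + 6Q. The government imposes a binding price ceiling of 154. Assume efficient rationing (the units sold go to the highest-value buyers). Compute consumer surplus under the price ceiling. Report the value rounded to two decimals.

500.94

Rewriting demand in inverse form: P = 187 - 0.5Q.
Free-market equilibrium: 187 - 0.5Q = 49 + 6Q gives Q* = 21.2308, P* = 176.3846.
At the ceiling price 154, quantity supplied is (154 - 49)/6 = 17.5; supply is the short side, so Q = 17.5 trades at P = 154.
The demand price at Q = 17.5 is 178.25. CS is the trapezoid between demand and 154 over [0, 17.5]: (1/2)[(187 - 154) + (178.25 - 154)](17.5) = 500.9375.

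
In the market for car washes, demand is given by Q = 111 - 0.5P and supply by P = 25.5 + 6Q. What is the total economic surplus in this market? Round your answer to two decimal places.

2413.27

Rewriting demand in inverse form: P = 222 - 2Q.
Setting demand equal to supply, 196.5 = 8Q, so Q* = 24.5625 and P* = 172.875.
CS = (1/2)(24.5625)(49.125) = 603.3164 and PS = (1/2)(24.5625)(147.375) = 1809.9492, so total surplus = 2413.2656.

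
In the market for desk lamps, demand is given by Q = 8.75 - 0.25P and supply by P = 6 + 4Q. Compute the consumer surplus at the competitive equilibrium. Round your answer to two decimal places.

Rewriting demand in inverse form: P = 35 - 4Q.
Set 35 - 4Q = 6 + 4Q, which gives 29 = 8Q, so Q* = 3.625 and P* = 35 - 4(3.625) = 20.5.
CS is the area between the demand curve and P* from 0 to Q*: (1/2)(3.625)(14.5) = 26.2812.

26.28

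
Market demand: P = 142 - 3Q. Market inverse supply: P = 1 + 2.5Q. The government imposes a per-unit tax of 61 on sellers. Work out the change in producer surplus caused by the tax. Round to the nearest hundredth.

-557.07

Pre-tax equilibrium: 142 - 3Q = 1 + 2.5Q gives Q* = 25.6364, P* = 65.0909.
With the tax, sellers need 61 more per unit: 142 - 3Q = 1 + 2.5Q + 61, so Q_t = 14.5455. Buyers pay P_b = 98.3636; sellers receive P_s = P_b - 61 = 37.3636.
PS falls from (1/2)(25.6364)(64.0909) = 821.5289 to (1/2)(14.5455)(36.3636) = 264.4628, a change of -557.0661.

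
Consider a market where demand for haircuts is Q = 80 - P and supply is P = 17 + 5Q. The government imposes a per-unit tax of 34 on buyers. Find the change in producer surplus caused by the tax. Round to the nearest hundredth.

Rewriting demand in inverse form: P = 80 - Q.
Pre-tax equilibrium: 80 - Q = 17 + 5Q gives Q* = 10.5, P* = 69.5.
A tax on buyers shifts demand down by 34: (80 - 34) - Q = 17 + 5Q, so Q_t = 4.8333. Buyers pay P_b = 75.1667; sellers receive P_s = P_b - 34 = 41.1667.
Producers lose the trapezoid between P_s and P* out to Q_t plus the triangle from Q_t to Q*: change in PS = 58.4028 - 275.625 = -217.2222.

-217.22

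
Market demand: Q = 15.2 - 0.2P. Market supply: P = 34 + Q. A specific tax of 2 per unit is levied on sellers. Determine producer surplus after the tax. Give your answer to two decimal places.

Rewriting demand in inverse form: P = 76 - 5Q.
Pre-tax equilibrium: 76 - 5Q = 34 + Q gives Q* = 7, P* = 41.
A tax on sellers shifts supply up by 2: 76 - 5Q = 34 + Q + 2, so Q_t = 6.6667. Buyers pay P_b = 42.6667; sellers receive P_s = P_b - 2 = 40.6667.
PS = (1/2)(Q_t)(P_s - 34) = (1/2)(6.6667)(6.6667) = 22.2222.

22.22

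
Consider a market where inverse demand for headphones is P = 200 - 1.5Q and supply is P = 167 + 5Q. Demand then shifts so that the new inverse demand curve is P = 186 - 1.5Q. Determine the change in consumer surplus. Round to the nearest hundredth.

-12.92

Initial equilibrium: Q_0 = 5.0769, P_0 = 192.3846; CS_0 = (1/2)(5.0769)(7.6154) = 19.3314, PS_0 = (1/2)(5.0769)(25.3846) = 64.4379.
New equilibrium: 186 - 1.5Q = 167 + 5Q gives Q_1 = 2.9231, P_1 = 181.6154; CS_1 = 6.4083, PS_1 = 21.3609.
Change in consumer surplus = 6.4083 - 19.3314 = -12.9231.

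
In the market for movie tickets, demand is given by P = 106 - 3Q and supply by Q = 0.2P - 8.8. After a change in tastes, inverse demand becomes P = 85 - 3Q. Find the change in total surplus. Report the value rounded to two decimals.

-135.19

Rewriting supply in inverse form: P = 44 + 5Q.
Initial equilibrium: Q_0 = 7.75, P_0 = 82.75; CS_0 = (1/2)(7.75)(23.25) = 90.0938, PS_0 = (1/2)(7.75)(38.75) = 150.1562.
New equilibrium: 85 - 3Q = 44 + 5Q gives Q_1 = 5.125, P_1 = 69.625; CS_1 = 39.3984, PS_1 = 65.6641.
Change in total surplus = (39.3984 + 65.6641) - (90.0938 + 150.1562) = -135.1875.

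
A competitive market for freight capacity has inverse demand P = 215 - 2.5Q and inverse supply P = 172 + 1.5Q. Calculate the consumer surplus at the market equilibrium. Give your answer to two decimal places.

Set 215 - 2.5Q = 172 + 1.5Q, which gives 43 = 4Q, so Q* = 10.75 and P* = 215 - 2.5(10.75) = 188.125.
CS is the area between the demand curve and P* from 0 to Q*: (1/2)(10.75)(26.875) = 144.4531.

144.45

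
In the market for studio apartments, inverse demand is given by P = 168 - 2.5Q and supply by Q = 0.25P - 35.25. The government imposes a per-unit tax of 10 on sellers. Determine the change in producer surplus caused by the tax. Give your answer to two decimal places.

Rewriting supply in inverse form: P = 141 + 4Q.
Without the tax, 168 - 2.5Q = 141 + 4Q so Q* = 4.1538 and P* = 157.6154.
A tax on sellers shifts supply up by 10: 168 - 2.5Q = 141 + 4Q + 10, so Q_t = 2.6154. Buyers pay P_b = 161.4615; sellers receive P_s = P_b - 10 = 151.4615.
Producers lose the trapezoid between P_s and P* out to Q_t plus the triangle from Q_t to Q*: change in PS = 13.6805 - 34.5089 = -20.8284.

-20.83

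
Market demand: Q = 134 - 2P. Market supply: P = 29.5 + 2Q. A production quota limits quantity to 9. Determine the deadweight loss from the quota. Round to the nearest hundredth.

Rewriting demand in inverse form: P = 67 - 0.5Q.
Unrestricted equilibrium: Q* = (67 - 29.5)/(0.5 + 2) = 15.
At Q = 9 the demand price is 67 - 0.5(9) = 62.5 and the supply price is 29.5 + 2(9) = 47.5.
DWL = (1/2)(gap between curves at 9) x (Q* - 9) = (1/2)(15)(6) = 45.

45.00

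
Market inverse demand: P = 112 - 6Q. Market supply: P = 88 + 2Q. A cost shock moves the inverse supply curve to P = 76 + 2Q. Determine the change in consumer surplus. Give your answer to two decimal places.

33.75

Initial equilibrium: Q_0 = 3, P_0 = 94; CS_0 = (1/2)(3)(18) = 27, PS_0 = (1/2)(3)(6) = 9.
New equilibrium: 112 - 6Q = 76 + 2Q gives Q_1 = 4.5, P_1 = 85; CS_1 = 60.75, PS_1 = 20.25.
Change in consumer surplus = 60.75 - 27 = 33.75.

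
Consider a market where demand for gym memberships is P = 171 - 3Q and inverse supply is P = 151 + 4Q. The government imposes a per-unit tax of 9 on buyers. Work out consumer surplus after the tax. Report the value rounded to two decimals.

Pre-tax equilibrium: 171 - 3Q = 151 + 4Q gives Q* = 2.8571, P* = 162.4286.
With the tax, buyers' net willingness to pay falls by 9: (171 - 9) - 3Q = 151 + 4Q, so Q_t = 1.5714. Buyers pay P_b = 166.2857; sellers receive P_s = P_b - 9 = 157.2857.
CS = (1/2)(Q_t)(171 - P_b) = (1/2)(1.5714)(4.7143) = 3.7041.

3.70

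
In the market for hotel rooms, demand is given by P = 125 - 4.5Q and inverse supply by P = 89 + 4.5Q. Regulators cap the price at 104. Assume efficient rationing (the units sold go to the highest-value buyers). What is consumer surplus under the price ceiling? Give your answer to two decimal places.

Without the control, 125 - 4.5Q = 89 + 4.5Q so Q* = 4 and P* = 107.
At the ceiling price 104, quantity supplied is (104 - 89)/4.5 = 3.3333; supply is the short side, so Q = 3.3333 trades at P = 104.
The demand price at Q = 3.3333 is 110. CS is the trapezoid between demand and 104 over [0, 3.3333]: (1/2)[(125 - 104) + (110 - 104)](3.3333) = 45.

45.00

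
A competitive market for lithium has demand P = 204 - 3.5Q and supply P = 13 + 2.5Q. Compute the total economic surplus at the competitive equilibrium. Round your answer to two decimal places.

3040.08

Setting demand equal to supply, 191 = 6Q, so Q* = 31.8333 and P* = 92.5833.
Total surplus is the full triangle between the curves from 0 to Q*: (1/2)(31.8333)(204 - 13) = 3040.0833.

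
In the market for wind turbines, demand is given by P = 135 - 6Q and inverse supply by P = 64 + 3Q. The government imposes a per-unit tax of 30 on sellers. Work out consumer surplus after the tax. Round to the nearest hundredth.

Without the tax, 135 - 6Q = 64 + 3Q so Q* = 7.8889 and P* = 87.6667.
A tax on sellers shifts supply up by 30: 135 - 6Q = 64 + 3Q + 30, so Q_t = 4.5556. Buyers pay P_b = 107.6667; sellers receive P_s = P_b - 30 = 77.6667.
Consumer surplus is the triangle under demand above P_b: (1/2)(4.5556)(135 - 107.6667) = 62.2593.

62.26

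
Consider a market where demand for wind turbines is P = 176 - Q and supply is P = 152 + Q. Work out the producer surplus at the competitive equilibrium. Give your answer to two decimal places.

Equilibrium: 176 - Q = 152 + Q, so Q* = 12 and P* = 164.
Producer surplus is the triangle above supply below P*: (1/2)(12)(164 - 152) = (1/2)(12)(12) = 72.

72.00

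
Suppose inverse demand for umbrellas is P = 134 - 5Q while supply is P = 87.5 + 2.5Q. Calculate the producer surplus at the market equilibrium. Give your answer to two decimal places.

Equilibrium: 134 - 5Q = 87.5 + 2.5Q, so Q* = 6.2 and P* = 103.
PS is the area between P* and the supply curve from 0 to Q*: (1/2)(6.2)(15.5) = 48.05.

48.05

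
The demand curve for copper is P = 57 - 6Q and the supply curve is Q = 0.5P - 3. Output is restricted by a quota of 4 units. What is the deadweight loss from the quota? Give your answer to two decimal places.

Rewriting supply in inverse form: P = 6 + 2Q.
Without the quota, 57 - 6Q = 6 + 2Q gives Q* = 6.375.
At Q = 4 the demand price is 57 - 6(4) = 33 and the supply price is 6 + 2(4) = 14.
Deadweight loss is the triangle between the curves from 4 to 6.375: (1/2)(33 - 14)(6.375 - 4) = 22.5625.

22.56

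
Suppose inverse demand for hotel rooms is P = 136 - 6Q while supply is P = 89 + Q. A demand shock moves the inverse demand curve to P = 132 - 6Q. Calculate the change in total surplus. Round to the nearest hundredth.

Initial equilibrium: Q_0 = 6.7143, P_0 = 95.7143; CS_0 = (1/2)(6.7143)(40.2857) = 135.2449, PS_0 = (1/2)(6.7143)(6.7143) = 22.5408.
New equilibrium: 132 - 6Q = 89 + Q gives Q_1 = 6.1429, P_1 = 95.1429; CS_1 = 113.2041, PS_1 = 18.8673.
Change in total surplus = (113.2041 + 18.8673) - (135.2449 + 22.5408) = -25.7143.

-25.71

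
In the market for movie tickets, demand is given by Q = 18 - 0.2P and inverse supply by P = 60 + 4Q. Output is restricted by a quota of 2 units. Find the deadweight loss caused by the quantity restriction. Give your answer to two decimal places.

Rewriting demand in inverse form: P = 90 - 5Q.
Unrestricted equilibrium: Q* = (90 - 60)/(5 + 4) = 3.3333.
At Q = 2 the demand price is 90 - 5(2) = 80 and the supply price is 60 + 4(2) = 68.
Deadweight loss is the triangle between the curves from 2 to 3.3333: (1/2)(80 - 68)(3.3333 - 2) = 8.

8.00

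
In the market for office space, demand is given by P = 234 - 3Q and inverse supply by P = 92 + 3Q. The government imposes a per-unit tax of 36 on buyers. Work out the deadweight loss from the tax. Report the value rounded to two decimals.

108.00

Without the tax, 234 - 3Q = 92 + 3Q so Q* = 23.6667 and P* = 163.
A tax on buyers shifts demand down by 36: (234 - 36) - 3Q = 92 + 3Q, so Q_t = 17.6667. Buyers pay P_b = 181; sellers receive P_s = P_b - 36 = 145.
The welfare triangle lost has base Q* - Q_t = 6 and height t = 36, so DWL = (1/2)(6)(36) = 108.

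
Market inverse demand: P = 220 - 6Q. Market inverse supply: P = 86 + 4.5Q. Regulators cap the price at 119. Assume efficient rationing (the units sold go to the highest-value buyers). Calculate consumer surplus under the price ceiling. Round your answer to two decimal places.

579.33

Without the control, 220 - 6Q = 86 + 4.5Q so Q* = 12.7619 and P* = 143.4286.
At the ceiling price 119, quantity supplied is (119 - 86)/4.5 = 7.3333; supply is the short side, so Q = 7.3333 trades at P = 119.
The demand price at Q = 7.3333 is 176. CS is the trapezoid between demand and 119 over [0, 7.3333]: (1/2)[(220 - 119) + (176 - 119)](7.3333) = 579.3333.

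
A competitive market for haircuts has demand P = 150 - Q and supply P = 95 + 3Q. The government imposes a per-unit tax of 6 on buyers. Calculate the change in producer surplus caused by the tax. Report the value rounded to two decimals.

-58.50

Pre-tax equilibrium: 150 - Q = 95 + 3Q gives Q* = 13.75, P* = 136.25.
With the tax, buyers' net willingness to pay falls by 6: (150 - 6) - Q = 95 + 3Q, so Q_t = 12.25. Buyers pay P_b = 137.75; sellers receive P_s = P_b - 6 = 131.75.
PS falls from (1/2)(13.75)(41.25) = 283.5938 to (1/2)(12.25)(36.75) = 225.0938, a change of -58.5.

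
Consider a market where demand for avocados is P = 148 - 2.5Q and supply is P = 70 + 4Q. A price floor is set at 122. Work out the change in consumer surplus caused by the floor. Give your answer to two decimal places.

Without the control, 148 - 2.5Q = 70 + 4Q so Q* = 12 and P* = 118.
At P = 122, buyers demand (148 - 122)/2.5 = 10.4 while sellers would supply more, so the quantity traded is 10.4 at price 122.
CS goes from (1/2)(12)(30) = 180 to 135.2 (computed as (148 - 122)(10.4) - (1/2)(2.5)(10.4)^2), a change of -44.8.

-44.80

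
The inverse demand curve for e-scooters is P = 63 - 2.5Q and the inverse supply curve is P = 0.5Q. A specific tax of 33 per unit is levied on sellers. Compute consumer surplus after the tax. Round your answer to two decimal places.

125.00

Without the tax, 63 - 2.5Q = 0.5Q so Q* = 21 and P* = 10.5.
With the tax, sellers need 33 more per unit: 63 - 2.5Q = 0.5Q + 33, so Q_t = 10. Buyers pay P_b = 38; sellers receive P_s = P_b - 33 = 5.
CS = (1/2)(Q_t)(63 - P_b) = (1/2)(10)(25) = 125.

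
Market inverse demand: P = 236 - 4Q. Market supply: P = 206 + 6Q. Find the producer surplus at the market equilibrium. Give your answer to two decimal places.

Setting demand equal to supply, 30 = 10Q, so Q* = 3 and P* = 224.
Producer surplus is the triangle above supply below P*: (1/2)(3)(224 - 206) = (1/2)(3)(18) = 27.

27.00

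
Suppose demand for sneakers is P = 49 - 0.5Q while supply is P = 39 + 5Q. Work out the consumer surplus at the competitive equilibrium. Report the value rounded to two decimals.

Equilibrium: 49 - 0.5Q = 39 + 5Q, so Q* = 1.8182 and P* = 48.0909.
Consumer surplus is the triangle under demand above P*: (1/2)(1.8182)(49 - 48.0909) = (1/2)(1.8182)(0.9091) = 0.8264.

0.83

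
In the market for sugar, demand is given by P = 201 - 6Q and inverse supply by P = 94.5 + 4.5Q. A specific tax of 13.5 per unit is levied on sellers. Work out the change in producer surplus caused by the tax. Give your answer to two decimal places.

Pre-tax equilibrium: 201 - 6Q = 94.5 + 4.5Q gives Q* = 10.1429, P* = 140.1429.
A tax on sellers shifts supply up by 13.5: 201 - 6Q = 94.5 + 4.5Q + 13.5, so Q_t = 8.8571. Buyers pay P_b = 147.8571; sellers receive P_s = P_b - 13.5 = 134.3571.
Producers lose the trapezoid between P_s and P* out to Q_t plus the triangle from Q_t to Q*: change in PS = 176.5102 - 231.4745 = -54.9643.

-54.96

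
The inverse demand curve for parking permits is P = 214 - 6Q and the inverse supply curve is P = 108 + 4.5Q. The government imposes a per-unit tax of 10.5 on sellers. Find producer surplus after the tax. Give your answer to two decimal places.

Pre-tax equilibrium: 214 - 6Q = 108 + 4.5Q gives Q* = 10.0952, P* = 153.4286.
A tax on sellers shifts supply up by 10.5: 214 - 6Q = 108 + 4.5Q + 10.5, so Q_t = 9.0952. Buyers pay P_b = 159.4286; sellers receive P_s = P_b - 10.5 = 148.9286.
PS = (1/2)(Q_t)(P_s - 108) = (1/2)(9.0952)(40.9286) = 186.1276.

186.13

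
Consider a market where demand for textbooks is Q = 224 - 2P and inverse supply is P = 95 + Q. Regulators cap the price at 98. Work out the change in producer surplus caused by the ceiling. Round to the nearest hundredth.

-59.72

Rewriting demand in inverse form: P = 112 - 0.5Q.
Without the control, 112 - 0.5Q = 95 + Q so Q* = 11.3333 and P* = 106.3333.
At the ceiling price 98, quantity supplied is (98 - 95)/1 = 3; supply is the short side, so Q = 3 trades at P = 98.
PS goes from (1/2)(11.3333)(11.3333) = 64.2222 to 4.5 (computed as (98 - 95)(3) - (1/2)(1)(3)^2), a change of -59.7222.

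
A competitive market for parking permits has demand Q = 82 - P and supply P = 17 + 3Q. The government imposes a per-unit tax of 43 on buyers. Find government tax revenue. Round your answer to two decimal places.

Rewriting demand in inverse form: P = 82 - Q.
Without the tax, 82 - Q = 17 + 3Q so Q* = 16.25 and P* = 65.75.
A tax on buyers shifts demand down by 43: (82 - 43) - Q = 17 + 3Q, so Q_t = 5.5. Buyers pay P_b = 76.5; sellers receive P_s = P_b - 43 = 33.5.
Tax revenue = t x Q_t = 43 x 5.5 = 236.5.

236.50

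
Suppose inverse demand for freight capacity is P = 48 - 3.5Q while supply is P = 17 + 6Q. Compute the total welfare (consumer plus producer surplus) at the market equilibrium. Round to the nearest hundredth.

Equilibrium: 48 - 3.5Q = 17 + 6Q, so Q* = 3.2632 and P* = 36.5789.
CS = (1/2)(3.2632)(11.4211) = 18.6343 and PS = (1/2)(3.2632)(19.5789) = 31.9446, so total surplus = 50.5789.

50.58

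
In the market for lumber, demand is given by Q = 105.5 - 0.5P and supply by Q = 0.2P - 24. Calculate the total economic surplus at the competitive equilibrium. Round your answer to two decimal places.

Rewriting demand in inverse form: P = 211 - 2Q.
Rewriting supply in inverse form: P = 120 + 5Q.
Setting demand equal to supply, 91 = 7Q, so Q* = 13 and P* = 185.
CS = (1/2)(13)(26) = 169 and PS = (1/2)(13)(65) = 422.5, so total surplus = 591.5.

591.50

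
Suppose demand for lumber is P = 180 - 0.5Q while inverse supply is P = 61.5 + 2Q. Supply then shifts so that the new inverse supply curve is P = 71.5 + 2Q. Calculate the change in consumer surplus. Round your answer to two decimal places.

-90.80

Initial equilibrium: Q_0 = 47.4, P_0 = 156.3; CS_0 = (1/2)(47.4)(23.7) = 561.69, PS_0 = (1/2)(47.4)(94.8) = 2246.76.
New equilibrium: 180 - 0.5Q = 71.5 + 2Q gives Q_1 = 43.4, P_1 = 158.3; CS_1 = 470.89, PS_1 = 1883.56.
Change in consumer surplus = 470.89 - 561.69 = -90.8.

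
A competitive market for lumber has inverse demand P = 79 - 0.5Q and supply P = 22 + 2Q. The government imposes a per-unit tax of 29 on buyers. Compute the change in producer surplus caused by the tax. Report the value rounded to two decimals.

Pre-tax equilibrium: 79 - 0.5Q = 22 + 2Q gives Q* = 22.8, P* = 67.6.
A tax on buyers shifts demand down by 29: (79 - 29) - 0.5Q = 22 + 2Q, so Q_t = 11.2. Buyers pay P_b = 73.4; sellers receive P_s = P_b - 29 = 44.4.
Producers lose the trapezoid between P_s and P* out to Q_t plus the triangle from Q_t to Q*: change in PS = 125.44 - 519.84 = -394.4.

-394.40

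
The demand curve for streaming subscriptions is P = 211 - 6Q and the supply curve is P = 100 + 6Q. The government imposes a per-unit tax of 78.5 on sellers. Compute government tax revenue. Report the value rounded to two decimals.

212.60

Without the tax, 211 - 6Q = 100 + 6Q so Q* = 9.25 and P* = 155.5.
A tax on sellers shifts supply up by 78.5: 211 - 6Q = 100 + 6Q + 78.5, so Q_t = 2.7083. Buyers pay P_b = 194.75; sellers receive P_s = P_b - 78.5 = 116.25.
Tax revenue = t x Q_t = 78.5 x 2.7083 = 212.6042.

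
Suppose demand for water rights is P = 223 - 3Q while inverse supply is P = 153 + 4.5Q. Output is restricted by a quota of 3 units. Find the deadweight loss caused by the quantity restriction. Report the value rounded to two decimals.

150.42

Without the quota, 223 - 3Q = 153 + 4.5Q gives Q* = 9.3333.
At Q = 3 the demand price is 223 - 3(3) = 214 and the supply price is 153 + 4.5(3) = 166.5.
DWL = (1/2)(gap between curves at 3) x (Q* - 3) = (1/2)(47.5)(6.3333) = 150.4167.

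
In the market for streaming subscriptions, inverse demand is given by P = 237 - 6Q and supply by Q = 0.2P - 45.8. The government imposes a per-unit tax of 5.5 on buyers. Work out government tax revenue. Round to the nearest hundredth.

1.25

Rewriting supply in inverse form: P = 229 + 5Q.
Without the tax, 237 - 6Q = 229 + 5Q so Q* = 0.7273 and P* = 232.6364.
A tax on buyers shifts demand down by 5.5: (237 - 5.5) - 6Q = 229 + 5Q, so Q_t = 0.2273. Buyers pay P_b = 235.6364; sellers receive P_s = P_b - 5.5 = 230.1364.
Revenue is the tax times quantity traded: 5.5 x 0.2273 = 1.25.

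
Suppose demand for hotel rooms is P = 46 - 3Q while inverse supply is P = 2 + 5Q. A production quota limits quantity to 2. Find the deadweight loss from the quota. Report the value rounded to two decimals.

Without the quota, 46 - 3Q = 2 + 5Q gives Q* = 5.5.
At Q = 2 the demand price is 46 - 3(2) = 40 and the supply price is 2 + 5(2) = 12.
DWL = (1/2)(gap between curves at 2) x (Q* - 2) = (1/2)(28)(3.5) = 49.

49.00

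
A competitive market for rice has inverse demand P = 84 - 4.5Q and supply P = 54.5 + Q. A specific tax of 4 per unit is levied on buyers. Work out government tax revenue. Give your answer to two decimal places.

Pre-tax equilibrium: 84 - 4.5Q = 54.5 + Q gives Q* = 5.3636, P* = 59.8636.
A tax on buyers shifts demand down by 4: (84 - 4) - 4.5Q = 54.5 + Q, so Q_t = 4.6364. Buyers pay P_b = 63.1364; sellers receive P_s = P_b - 4 = 59.1364.
Revenue is the tax times quantity traded: 4 x 4.6364 = 18.5455.

18.55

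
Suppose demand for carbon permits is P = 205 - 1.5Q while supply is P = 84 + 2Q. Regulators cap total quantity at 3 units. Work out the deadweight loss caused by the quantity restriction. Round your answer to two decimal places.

Without the quota, 205 - 1.5Q = 84 + 2Q gives Q* = 34.5714.
At Q = 3 the demand price is 205 - 1.5(3) = 200.5 and the supply price is 84 + 2(3) = 90.
DWL = (1/2)(gap between curves at 3) x (Q* - 3) = (1/2)(110.5)(31.5714) = 1744.3214.

1744.32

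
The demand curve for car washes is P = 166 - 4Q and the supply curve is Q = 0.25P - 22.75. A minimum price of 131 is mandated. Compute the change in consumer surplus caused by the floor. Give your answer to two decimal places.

-22.66

Rewriting supply in inverse form: P = 91 + 4Q.
Without the control, 166 - 4Q = 91 + 4Q so Q* = 9.375 and P* = 128.5.
At the floor price 131, quantity demanded is (166 - 131)/4 = 8.75; demand is the short side, so Q = 8.75 trades at P = 131.
CS goes from (1/2)(9.375)(37.5) = 175.7812 to 153.125 (computed as (166 - 131)(8.75) - (1/2)(4)(8.75)^2), a change of -22.6562.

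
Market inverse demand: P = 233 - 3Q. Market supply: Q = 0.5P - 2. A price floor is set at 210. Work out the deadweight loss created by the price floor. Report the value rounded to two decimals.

Rewriting supply in inverse form: P = 4 + 2Q.
Without the control, 233 - 3Q = 4 + 2Q so Q* = 45.8 and P* = 95.6.
At P = 210, buyers demand (233 - 210)/3 = 7.6667 while sellers would supply more, so the quantity traded is 7.6667 at price 210.
At Q = 7.6667 the demand price is 210 and the supply price is 19.3333. Deadweight loss is the triangle between the curves from 7.6667 to 45.8: (1/2)(210 - 19.3333)(45.8 - 7.6667) = 3635.3778.

3635.38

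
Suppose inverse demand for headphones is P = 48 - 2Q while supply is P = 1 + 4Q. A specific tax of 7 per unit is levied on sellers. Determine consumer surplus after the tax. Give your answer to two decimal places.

44.44

Pre-tax equilibrium: 48 - 2Q = 1 + 4Q gives Q* = 7.8333, P* = 32.3333.
A tax on sellers shifts supply up by 7: 48 - 2Q = 1 + 4Q + 7, so Q_t = 6.6667. Buyers pay P_b = 34.6667; sellers receive P_s = P_b - 7 = 27.6667.
Consumer surplus is the triangle under demand above P_b: (1/2)(6.6667)(48 - 34.6667) = 44.4444.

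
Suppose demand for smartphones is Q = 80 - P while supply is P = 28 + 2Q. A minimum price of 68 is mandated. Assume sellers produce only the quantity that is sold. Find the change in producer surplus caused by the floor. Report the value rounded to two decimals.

Rewriting demand in inverse form: P = 80 - Q.
Free-market equilibrium: 80 - Q = 28 + 2Q gives Q* = 17.3333, P* = 62.6667.
At the floor price 68, quantity demanded is (80 - 68)/1 = 12; demand is the short side, so Q = 12 trades at P = 68.
PS goes from (1/2)(17.3333)(34.6667) = 300.4444 to 336 (computed as (68 - 28)(12) - (1/2)(2)(12)^2), a change of 35.5556.

35.56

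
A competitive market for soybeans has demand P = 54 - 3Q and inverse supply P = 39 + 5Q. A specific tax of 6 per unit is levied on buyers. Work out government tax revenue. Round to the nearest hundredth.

Without the tax, 54 - 3Q = 39 + 5Q so Q* = 1.875 and P* = 48.375.
With the tax, buyers' net willingness to pay falls by 6: (54 - 6) - 3Q = 39 + 5Q, so Q_t = 1.125. Buyers pay P_b = 50.625; sellers receive P_s = P_b - 6 = 44.625.
Revenue is the tax times quantity traded: 6 x 1.125 = 6.75.

6.75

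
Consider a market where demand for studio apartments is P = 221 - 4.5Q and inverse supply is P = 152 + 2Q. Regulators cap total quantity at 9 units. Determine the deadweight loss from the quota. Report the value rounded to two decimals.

Without the quota, 221 - 4.5Q = 152 + 2Q gives Q* = 10.6154.
At Q = 9 the demand price is 221 - 4.5(9) = 180.5 and the supply price is 152 + 2(9) = 170.
Deadweight loss is the triangle between the curves from 9 to 10.6154: (1/2)(180.5 - 170)(10.6154 - 9) = 8.4808.

8.48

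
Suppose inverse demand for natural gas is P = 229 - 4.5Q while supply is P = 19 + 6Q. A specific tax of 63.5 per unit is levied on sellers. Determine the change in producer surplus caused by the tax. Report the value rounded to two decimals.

Without the tax, 229 - 4.5Q = 19 + 6Q so Q* = 20 and P* = 139.
A tax on sellers shifts supply up by 63.5: 229 - 4.5Q = 19 + 6Q + 63.5, so Q_t = 13.9524. Buyers pay P_b = 166.2143; sellers receive P_s = P_b - 63.5 = 102.7143.
Producers lose the trapezoid between P_s and P* out to Q_t plus the triangle from Q_t to Q*: change in PS = 584.0068 - 1200 = -615.9932.

-615.99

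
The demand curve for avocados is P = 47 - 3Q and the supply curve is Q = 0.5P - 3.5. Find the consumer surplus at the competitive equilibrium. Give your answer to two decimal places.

96.00

Rewriting supply in inverse form: P = 7 + 2Q.
Equilibrium: 47 - 3Q = 7 + 2Q, so Q* = 8 and P* = 23.
The demand choke price is 47, so CS = (1/2)(Q*)(47 - P*) = (1/2)(8)(24) = 96.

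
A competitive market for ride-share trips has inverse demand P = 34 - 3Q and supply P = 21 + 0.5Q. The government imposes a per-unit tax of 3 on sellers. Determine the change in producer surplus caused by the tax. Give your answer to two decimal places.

-1.41

Pre-tax equilibrium: 34 - 3Q = 21 + 0.5Q gives Q* = 3.7143, P* = 22.8571.
A tax on sellers shifts supply up by 3: 34 - 3Q = 21 + 0.5Q + 3, so Q_t = 2.8571. Buyers pay P_b = 25.4286; sellers receive P_s = P_b - 3 = 22.4286.
Producers lose the trapezoid between P_s and P* out to Q_t plus the triangle from Q_t to Q*: change in PS = 2.0408 - 3.449 = -1.4082.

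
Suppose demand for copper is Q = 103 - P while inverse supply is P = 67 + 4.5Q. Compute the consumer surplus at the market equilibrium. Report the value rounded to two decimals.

Rewriting demand in inverse form: P = 103 - Q.
Equilibrium: 103 - Q = 67 + 4.5Q, so Q* = 6.5455 and P* = 96.4545.
Consumer surplus is the triangle under demand above P*: (1/2)(6.5455)(103 - 96.4545) = (1/2)(6.5455)(6.5455) = 21.4215.

21.42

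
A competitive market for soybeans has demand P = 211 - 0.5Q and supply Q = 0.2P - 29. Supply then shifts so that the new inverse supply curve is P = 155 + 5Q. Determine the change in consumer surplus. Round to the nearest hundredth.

Rewriting supply in inverse form: P = 145 + 5Q.
Initial equilibrium: Q_0 = 12, P_0 = 205; CS_0 = (1/2)(12)(6) = 36, PS_0 = (1/2)(12)(60) = 360.
New equilibrium: 211 - 0.5Q = 155 + 5Q gives Q_1 = 10.1818, P_1 = 205.9091; CS_1 = 25.9174, PS_1 = 259.1736.
Change in consumer surplus = 25.9174 - 36 = -10.0826.

-10.08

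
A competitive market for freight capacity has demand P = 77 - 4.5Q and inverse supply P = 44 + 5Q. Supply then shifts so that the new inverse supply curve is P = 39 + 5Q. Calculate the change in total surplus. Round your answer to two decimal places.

Initial equilibrium: Q_0 = 3.4737, P_0 = 61.3684; CS_0 = (1/2)(3.4737)(15.6316) = 27.1496, PS_0 = (1/2)(3.4737)(17.3684) = 30.1662.
New equilibrium: 77 - 4.5Q = 39 + 5Q gives Q_1 = 4, P_1 = 59; CS_1 = 36, PS_1 = 40.
Change in total surplus = (36 + 40) - (27.1496 + 30.1662) = 18.6842.

18.68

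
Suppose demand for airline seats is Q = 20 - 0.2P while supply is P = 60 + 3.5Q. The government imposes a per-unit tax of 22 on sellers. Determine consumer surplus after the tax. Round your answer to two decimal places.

Rewriting demand in inverse form: P = 100 - 5Q.
Without the tax, 100 - 5Q = 60 + 3.5Q so Q* = 4.7059 and P* = 76.4706.
A tax on sellers shifts supply up by 22: 100 - 5Q = 60 + 3.5Q + 22, so Q_t = 2.1176. Buyers pay P_b = 89.4118; sellers receive P_s = P_b - 22 = 67.4118.
CS = (1/2)(Q_t)(100 - P_b) = (1/2)(2.1176)(10.5882) = 11.2111.

11.21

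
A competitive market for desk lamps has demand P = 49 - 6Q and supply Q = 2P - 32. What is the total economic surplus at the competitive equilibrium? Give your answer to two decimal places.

Rewriting supply in inverse form: P = 16 + 0.5Q.
Setting demand equal to supply, 33 = 6.5Q, so Q* = 5.0769 and P* = 18.5385.
Total surplus is the full triangle between the curves from 0 to Q*: (1/2)(5.0769)(49 - 16) = 83.7692.

83.77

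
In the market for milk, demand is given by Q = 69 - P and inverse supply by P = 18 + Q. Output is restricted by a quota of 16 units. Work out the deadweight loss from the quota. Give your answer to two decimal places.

Rewriting demand in inverse form: P = 69 - Q.
Unrestricted equilibrium: Q* = (69 - 18)/(1 + 1) = 25.5.
At Q = 16 the demand price is 69 - (16) = 53 and the supply price is 18 + (16) = 34.
DWL = (1/2)(gap between curves at 16) x (Q* - 16) = (1/2)(19)(9.5) = 90.25.

90.25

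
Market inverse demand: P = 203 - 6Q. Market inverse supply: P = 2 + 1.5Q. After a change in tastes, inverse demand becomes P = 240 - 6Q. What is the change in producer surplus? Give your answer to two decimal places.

216.57

Initial equilibrium: Q_0 = 26.8, P_0 = 42.2; CS_0 = (1/2)(26.8)(160.8) = 2154.72, PS_0 = (1/2)(26.8)(40.2) = 538.68.
New equilibrium: 240 - 6Q = 2 + 1.5Q gives Q_1 = 31.7333, P_1 = 49.6; CS_1 = 3021.0133, PS_1 = 755.2533.
Change in producer surplus = 755.2533 - 538.68 = 216.5733.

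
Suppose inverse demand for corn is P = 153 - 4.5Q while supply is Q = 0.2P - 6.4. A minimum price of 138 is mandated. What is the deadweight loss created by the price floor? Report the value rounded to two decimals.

420.02

Rewriting supply in inverse form: P = 32 + 5Q.
Free-market equilibrium: 153 - 4.5Q = 32 + 5Q gives Q* = 12.7368, P* = 95.6842.
At the floor price 138, quantity demanded is (153 - 138)/4.5 = 3.3333; demand is the short side, so Q = 3.3333 trades at P = 138.
The lost-trades triangle has base Q* - 3.3333 = 9.4035 and height equal to the gap between the curves at Q = 3.3333, which is 138 - 48.6667 = 89.3333. DWL = (1/2)(9.4035)(89.3333) = 420.0234.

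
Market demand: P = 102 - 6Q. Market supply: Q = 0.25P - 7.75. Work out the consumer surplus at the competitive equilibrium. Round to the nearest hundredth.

151.23

Rewriting supply in inverse form: P = 31 + 4Q.
Set 102 - 6Q = 31 + 4Q, which gives 71 = 10Q, so Q* = 7.1 and P* = 102 - 6(7.1) = 59.4.
CS is the area between the demand curve and P* from 0 to Q*: (1/2)(7.1)(42.6) = 151.23.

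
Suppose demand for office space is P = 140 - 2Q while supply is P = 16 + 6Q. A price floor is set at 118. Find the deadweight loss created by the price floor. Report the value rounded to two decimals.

81.00

Free-market equilibrium: 140 - 2Q = 16 + 6Q gives Q* = 15.5, P* = 109.
At the floor price 118, quantity demanded is (140 - 118)/2 = 11; demand is the short side, so Q = 11 trades at P = 118.
At Q = 11 the demand price is 118 and the supply price is 82. Deadweight loss is the triangle between the curves from 11 to 15.5: (1/2)(118 - 82)(15.5 - 11) = 81.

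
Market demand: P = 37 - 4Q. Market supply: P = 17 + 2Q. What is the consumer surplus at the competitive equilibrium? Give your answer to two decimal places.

22.22

Equilibrium: 37 - 4Q = 17 + 2Q, so Q* = 3.3333 and P* = 23.6667.
The demand choke price is 37, so CS = (1/2)(Q*)(37 - P*) = (1/2)(3.3333)(13.3333) = 22.2222.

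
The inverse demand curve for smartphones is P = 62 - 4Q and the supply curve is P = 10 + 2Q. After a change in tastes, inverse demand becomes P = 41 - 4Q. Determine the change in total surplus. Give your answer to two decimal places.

-145.25

Initial equilibrium: Q_0 = 8.6667, P_0 = 27.3333; CS_0 = (1/2)(8.6667)(34.6667) = 150.2222, PS_0 = (1/2)(8.6667)(17.3333) = 75.1111.
New equilibrium: 41 - 4Q = 10 + 2Q gives Q_1 = 5.1667, P_1 = 20.3333; CS_1 = 53.3889, PS_1 = 26.6944.
Change in total surplus = (53.3889 + 26.6944) - (150.2222 + 75.1111) = -145.25.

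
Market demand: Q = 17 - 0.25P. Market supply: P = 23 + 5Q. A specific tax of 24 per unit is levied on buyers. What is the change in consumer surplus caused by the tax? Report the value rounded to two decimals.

Rewriting demand in inverse form: P = 68 - 4Q.
Pre-tax equilibrium: 68 - 4Q = 23 + 5Q gives Q* = 5, P* = 48.
A tax on buyers shifts demand down by 24: (68 - 24) - 4Q = 23 + 5Q, so Q_t = 2.3333. Buyers pay P_b = 58.6667; sellers receive P_s = P_b - 24 = 34.6667.
CS falls from (1/2)(5)(20) = 50 to (1/2)(2.3333)(9.3333) = 10.8889, a change of -39.1111.

-39.11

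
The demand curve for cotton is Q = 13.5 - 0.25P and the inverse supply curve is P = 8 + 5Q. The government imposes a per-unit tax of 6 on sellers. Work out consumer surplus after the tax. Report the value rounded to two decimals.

Rewriting demand in inverse form: P = 54 - 4Q.
Without the tax, 54 - 4Q = 8 + 5Q so Q* = 5.1111 and P* = 33.5556.
A tax on sellers shifts supply up by 6: 54 - 4Q = 8 + 5Q + 6, so Q_t = 4.4444. Buyers pay P_b = 36.2222; sellers receive P_s = P_b - 6 = 30.2222.
CS = (1/2)(Q_t)(54 - P_b) = (1/2)(4.4444)(17.7778) = 39.5062.

39.51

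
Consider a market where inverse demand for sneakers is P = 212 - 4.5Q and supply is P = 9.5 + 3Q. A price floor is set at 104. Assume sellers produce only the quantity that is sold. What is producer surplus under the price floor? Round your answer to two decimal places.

1404.00

Without the control, 212 - 4.5Q = 9.5 + 3Q so Q* = 27 and P* = 90.5.
At P = 104, buyers demand (212 - 104)/4.5 = 24 while sellers would supply more, so the quantity traded is 24 at price 104.
The supply price at Q = 24 is 81.5. PS is the trapezoid between 104 and supply over [0, 24]: (1/2)[(104 - 9.5) + (104 - 81.5)](24) = 1404.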